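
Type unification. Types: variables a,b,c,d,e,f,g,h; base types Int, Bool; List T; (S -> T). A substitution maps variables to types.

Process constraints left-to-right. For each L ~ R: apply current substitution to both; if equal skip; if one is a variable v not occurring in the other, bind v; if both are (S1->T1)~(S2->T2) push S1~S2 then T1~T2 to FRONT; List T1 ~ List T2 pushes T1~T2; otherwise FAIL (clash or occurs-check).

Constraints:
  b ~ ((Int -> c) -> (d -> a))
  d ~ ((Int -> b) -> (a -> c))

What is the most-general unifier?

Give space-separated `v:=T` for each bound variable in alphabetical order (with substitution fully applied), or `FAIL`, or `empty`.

step 1: unify b ~ ((Int -> c) -> (d -> a))  [subst: {-} | 1 pending]
  bind b := ((Int -> c) -> (d -> a))
step 2: unify d ~ ((Int -> ((Int -> c) -> (d -> a))) -> (a -> c))  [subst: {b:=((Int -> c) -> (d -> a))} | 0 pending]
  occurs-check fail: d in ((Int -> ((Int -> c) -> (d -> a))) -> (a -> c))

Answer: FAIL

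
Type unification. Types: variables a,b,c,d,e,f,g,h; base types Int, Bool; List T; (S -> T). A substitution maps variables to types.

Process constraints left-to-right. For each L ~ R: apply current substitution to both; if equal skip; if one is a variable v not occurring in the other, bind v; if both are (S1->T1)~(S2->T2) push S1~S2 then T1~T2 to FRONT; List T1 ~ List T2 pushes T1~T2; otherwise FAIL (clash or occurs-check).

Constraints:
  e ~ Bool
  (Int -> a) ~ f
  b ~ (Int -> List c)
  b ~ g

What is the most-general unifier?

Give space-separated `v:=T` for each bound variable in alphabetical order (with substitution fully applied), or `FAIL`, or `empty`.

step 1: unify e ~ Bool  [subst: {-} | 3 pending]
  bind e := Bool
step 2: unify (Int -> a) ~ f  [subst: {e:=Bool} | 2 pending]
  bind f := (Int -> a)
step 3: unify b ~ (Int -> List c)  [subst: {e:=Bool, f:=(Int -> a)} | 1 pending]
  bind b := (Int -> List c)
step 4: unify (Int -> List c) ~ g  [subst: {e:=Bool, f:=(Int -> a), b:=(Int -> List c)} | 0 pending]
  bind g := (Int -> List c)

Answer: b:=(Int -> List c) e:=Bool f:=(Int -> a) g:=(Int -> List c)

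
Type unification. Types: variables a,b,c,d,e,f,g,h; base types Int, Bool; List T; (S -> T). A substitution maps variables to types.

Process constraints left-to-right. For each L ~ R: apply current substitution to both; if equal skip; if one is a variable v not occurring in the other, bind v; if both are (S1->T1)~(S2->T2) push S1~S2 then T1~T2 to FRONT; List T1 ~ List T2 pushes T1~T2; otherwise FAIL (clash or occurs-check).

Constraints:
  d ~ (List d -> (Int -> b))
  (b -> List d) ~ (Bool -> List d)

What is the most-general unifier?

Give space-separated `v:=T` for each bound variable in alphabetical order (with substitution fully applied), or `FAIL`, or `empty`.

Answer: FAIL

Derivation:
step 1: unify d ~ (List d -> (Int -> b))  [subst: {-} | 1 pending]
  occurs-check fail: d in (List d -> (Int -> b))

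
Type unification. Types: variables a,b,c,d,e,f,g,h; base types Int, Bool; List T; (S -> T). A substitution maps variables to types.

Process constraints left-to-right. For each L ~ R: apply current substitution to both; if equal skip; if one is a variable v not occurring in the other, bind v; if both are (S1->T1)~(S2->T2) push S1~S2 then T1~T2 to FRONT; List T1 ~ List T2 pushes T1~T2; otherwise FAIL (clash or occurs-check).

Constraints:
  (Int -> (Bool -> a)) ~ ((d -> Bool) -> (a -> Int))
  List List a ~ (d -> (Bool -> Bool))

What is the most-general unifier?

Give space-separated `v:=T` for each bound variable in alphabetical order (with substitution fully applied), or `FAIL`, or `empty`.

Answer: FAIL

Derivation:
step 1: unify (Int -> (Bool -> a)) ~ ((d -> Bool) -> (a -> Int))  [subst: {-} | 1 pending]
  -> decompose arrow: push Int~(d -> Bool), (Bool -> a)~(a -> Int)
step 2: unify Int ~ (d -> Bool)  [subst: {-} | 2 pending]
  clash: Int vs (d -> Bool)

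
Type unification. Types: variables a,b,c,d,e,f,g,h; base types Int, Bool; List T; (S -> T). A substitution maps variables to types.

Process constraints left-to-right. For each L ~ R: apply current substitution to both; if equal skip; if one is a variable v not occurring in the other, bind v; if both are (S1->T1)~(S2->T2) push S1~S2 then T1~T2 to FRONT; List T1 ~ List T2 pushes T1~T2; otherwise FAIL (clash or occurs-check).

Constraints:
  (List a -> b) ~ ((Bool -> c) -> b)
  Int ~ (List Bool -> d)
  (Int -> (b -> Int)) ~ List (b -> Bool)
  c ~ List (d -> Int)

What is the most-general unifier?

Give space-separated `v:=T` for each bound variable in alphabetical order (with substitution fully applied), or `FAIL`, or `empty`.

Answer: FAIL

Derivation:
step 1: unify (List a -> b) ~ ((Bool -> c) -> b)  [subst: {-} | 3 pending]
  -> decompose arrow: push List a~(Bool -> c), b~b
step 2: unify List a ~ (Bool -> c)  [subst: {-} | 4 pending]
  clash: List a vs (Bool -> c)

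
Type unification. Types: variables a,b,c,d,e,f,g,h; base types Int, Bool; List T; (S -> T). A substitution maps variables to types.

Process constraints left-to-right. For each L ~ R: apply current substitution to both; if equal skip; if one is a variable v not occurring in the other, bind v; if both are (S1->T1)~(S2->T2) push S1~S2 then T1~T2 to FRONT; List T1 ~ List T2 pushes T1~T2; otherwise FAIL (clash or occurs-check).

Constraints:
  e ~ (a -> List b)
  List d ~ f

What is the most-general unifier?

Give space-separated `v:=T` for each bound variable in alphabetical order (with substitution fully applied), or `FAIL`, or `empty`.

Answer: e:=(a -> List b) f:=List d

Derivation:
step 1: unify e ~ (a -> List b)  [subst: {-} | 1 pending]
  bind e := (a -> List b)
step 2: unify List d ~ f  [subst: {e:=(a -> List b)} | 0 pending]
  bind f := List d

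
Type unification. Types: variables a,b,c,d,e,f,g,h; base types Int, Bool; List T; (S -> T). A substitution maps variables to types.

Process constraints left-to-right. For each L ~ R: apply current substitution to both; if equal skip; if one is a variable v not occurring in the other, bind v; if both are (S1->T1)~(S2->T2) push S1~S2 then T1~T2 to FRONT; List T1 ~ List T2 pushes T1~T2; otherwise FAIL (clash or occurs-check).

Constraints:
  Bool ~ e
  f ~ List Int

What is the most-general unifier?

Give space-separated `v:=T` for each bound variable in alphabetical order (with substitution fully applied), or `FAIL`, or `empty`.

Answer: e:=Bool f:=List Int

Derivation:
step 1: unify Bool ~ e  [subst: {-} | 1 pending]
  bind e := Bool
step 2: unify f ~ List Int  [subst: {e:=Bool} | 0 pending]
  bind f := List Int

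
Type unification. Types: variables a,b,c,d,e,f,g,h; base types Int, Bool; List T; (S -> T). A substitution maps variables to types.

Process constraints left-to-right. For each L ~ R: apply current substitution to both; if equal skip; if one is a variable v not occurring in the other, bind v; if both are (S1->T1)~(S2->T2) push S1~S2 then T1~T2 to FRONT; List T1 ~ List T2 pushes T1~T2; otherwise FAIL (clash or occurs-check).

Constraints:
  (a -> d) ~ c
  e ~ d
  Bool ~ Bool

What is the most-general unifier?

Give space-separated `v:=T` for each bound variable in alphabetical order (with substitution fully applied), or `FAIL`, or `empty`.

step 1: unify (a -> d) ~ c  [subst: {-} | 2 pending]
  bind c := (a -> d)
step 2: unify e ~ d  [subst: {c:=(a -> d)} | 1 pending]
  bind e := d
step 3: unify Bool ~ Bool  [subst: {c:=(a -> d), e:=d} | 0 pending]
  -> identical, skip

Answer: c:=(a -> d) e:=d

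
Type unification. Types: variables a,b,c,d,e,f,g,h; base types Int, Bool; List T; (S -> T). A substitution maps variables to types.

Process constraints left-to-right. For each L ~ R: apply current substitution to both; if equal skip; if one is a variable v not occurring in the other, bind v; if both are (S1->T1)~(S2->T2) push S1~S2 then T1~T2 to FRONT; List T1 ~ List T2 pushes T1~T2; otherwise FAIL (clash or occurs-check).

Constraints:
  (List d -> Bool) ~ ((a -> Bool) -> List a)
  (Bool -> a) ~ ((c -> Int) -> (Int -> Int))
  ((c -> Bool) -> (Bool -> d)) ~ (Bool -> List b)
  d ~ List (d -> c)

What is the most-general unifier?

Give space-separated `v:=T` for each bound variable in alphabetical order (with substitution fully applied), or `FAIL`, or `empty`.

Answer: FAIL

Derivation:
step 1: unify (List d -> Bool) ~ ((a -> Bool) -> List a)  [subst: {-} | 3 pending]
  -> decompose arrow: push List d~(a -> Bool), Bool~List a
step 2: unify List d ~ (a -> Bool)  [subst: {-} | 4 pending]
  clash: List d vs (a -> Bool)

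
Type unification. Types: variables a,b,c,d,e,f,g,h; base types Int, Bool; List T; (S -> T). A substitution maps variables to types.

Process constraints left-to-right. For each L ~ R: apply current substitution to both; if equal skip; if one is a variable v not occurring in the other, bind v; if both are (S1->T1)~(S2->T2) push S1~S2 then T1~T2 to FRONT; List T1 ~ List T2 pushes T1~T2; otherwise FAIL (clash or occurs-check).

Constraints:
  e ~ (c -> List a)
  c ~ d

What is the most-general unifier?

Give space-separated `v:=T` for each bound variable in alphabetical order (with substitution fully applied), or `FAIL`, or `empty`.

Answer: c:=d e:=(d -> List a)

Derivation:
step 1: unify e ~ (c -> List a)  [subst: {-} | 1 pending]
  bind e := (c -> List a)
step 2: unify c ~ d  [subst: {e:=(c -> List a)} | 0 pending]
  bind c := d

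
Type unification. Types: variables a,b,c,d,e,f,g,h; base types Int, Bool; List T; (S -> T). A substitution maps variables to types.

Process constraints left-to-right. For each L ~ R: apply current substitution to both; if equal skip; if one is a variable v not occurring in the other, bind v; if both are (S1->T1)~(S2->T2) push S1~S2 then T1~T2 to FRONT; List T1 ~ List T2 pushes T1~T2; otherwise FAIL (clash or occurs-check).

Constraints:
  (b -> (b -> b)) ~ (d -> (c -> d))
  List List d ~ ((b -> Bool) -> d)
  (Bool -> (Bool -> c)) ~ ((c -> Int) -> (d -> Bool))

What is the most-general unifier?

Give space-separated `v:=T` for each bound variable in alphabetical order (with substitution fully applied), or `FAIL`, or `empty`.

Answer: FAIL

Derivation:
step 1: unify (b -> (b -> b)) ~ (d -> (c -> d))  [subst: {-} | 2 pending]
  -> decompose arrow: push b~d, (b -> b)~(c -> d)
step 2: unify b ~ d  [subst: {-} | 3 pending]
  bind b := d
step 3: unify (d -> d) ~ (c -> d)  [subst: {b:=d} | 2 pending]
  -> decompose arrow: push d~c, d~d
step 4: unify d ~ c  [subst: {b:=d} | 3 pending]
  bind d := c
step 5: unify c ~ c  [subst: {b:=d, d:=c} | 2 pending]
  -> identical, skip
step 6: unify List List c ~ ((c -> Bool) -> c)  [subst: {b:=d, d:=c} | 1 pending]
  clash: List List c vs ((c -> Bool) -> c)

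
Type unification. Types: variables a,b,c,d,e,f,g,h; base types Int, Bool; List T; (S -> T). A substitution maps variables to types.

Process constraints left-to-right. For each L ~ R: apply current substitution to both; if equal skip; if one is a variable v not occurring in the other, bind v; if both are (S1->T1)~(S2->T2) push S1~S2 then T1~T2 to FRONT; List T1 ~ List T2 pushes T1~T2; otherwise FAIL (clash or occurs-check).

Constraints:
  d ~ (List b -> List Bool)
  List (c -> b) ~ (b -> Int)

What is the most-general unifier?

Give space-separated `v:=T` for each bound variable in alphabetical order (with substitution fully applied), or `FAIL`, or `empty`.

Answer: FAIL

Derivation:
step 1: unify d ~ (List b -> List Bool)  [subst: {-} | 1 pending]
  bind d := (List b -> List Bool)
step 2: unify List (c -> b) ~ (b -> Int)  [subst: {d:=(List b -> List Bool)} | 0 pending]
  clash: List (c -> b) vs (b -> Int)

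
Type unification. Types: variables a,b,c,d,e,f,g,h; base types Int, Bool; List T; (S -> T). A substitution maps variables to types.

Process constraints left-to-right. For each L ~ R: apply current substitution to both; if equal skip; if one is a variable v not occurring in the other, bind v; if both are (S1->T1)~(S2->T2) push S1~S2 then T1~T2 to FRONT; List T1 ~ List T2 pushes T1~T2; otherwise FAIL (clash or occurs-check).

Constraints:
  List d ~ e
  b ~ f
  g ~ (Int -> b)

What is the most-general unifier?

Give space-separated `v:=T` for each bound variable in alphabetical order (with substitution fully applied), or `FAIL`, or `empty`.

Answer: b:=f e:=List d g:=(Int -> f)

Derivation:
step 1: unify List d ~ e  [subst: {-} | 2 pending]
  bind e := List d
step 2: unify b ~ f  [subst: {e:=List d} | 1 pending]
  bind b := f
step 3: unify g ~ (Int -> f)  [subst: {e:=List d, b:=f} | 0 pending]
  bind g := (Int -> f)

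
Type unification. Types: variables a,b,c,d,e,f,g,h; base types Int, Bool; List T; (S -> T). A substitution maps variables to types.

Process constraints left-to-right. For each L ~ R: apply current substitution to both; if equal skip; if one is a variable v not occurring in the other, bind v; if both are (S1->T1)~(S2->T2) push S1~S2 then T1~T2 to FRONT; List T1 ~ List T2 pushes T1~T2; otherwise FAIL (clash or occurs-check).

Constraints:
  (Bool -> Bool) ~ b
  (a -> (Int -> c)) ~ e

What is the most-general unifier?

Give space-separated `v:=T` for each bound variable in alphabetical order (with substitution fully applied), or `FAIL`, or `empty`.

step 1: unify (Bool -> Bool) ~ b  [subst: {-} | 1 pending]
  bind b := (Bool -> Bool)
step 2: unify (a -> (Int -> c)) ~ e  [subst: {b:=(Bool -> Bool)} | 0 pending]
  bind e := (a -> (Int -> c))

Answer: b:=(Bool -> Bool) e:=(a -> (Int -> c))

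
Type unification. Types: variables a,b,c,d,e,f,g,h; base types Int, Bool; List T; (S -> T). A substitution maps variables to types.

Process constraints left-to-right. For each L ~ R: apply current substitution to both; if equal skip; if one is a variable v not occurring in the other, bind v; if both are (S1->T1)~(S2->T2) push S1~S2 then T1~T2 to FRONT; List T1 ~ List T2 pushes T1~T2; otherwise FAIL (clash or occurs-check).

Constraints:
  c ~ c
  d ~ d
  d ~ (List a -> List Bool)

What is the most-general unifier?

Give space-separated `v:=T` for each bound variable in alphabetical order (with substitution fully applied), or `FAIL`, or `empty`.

step 1: unify c ~ c  [subst: {-} | 2 pending]
  -> identical, skip
step 2: unify d ~ d  [subst: {-} | 1 pending]
  -> identical, skip
step 3: unify d ~ (List a -> List Bool)  [subst: {-} | 0 pending]
  bind d := (List a -> List Bool)

Answer: d:=(List a -> List Bool)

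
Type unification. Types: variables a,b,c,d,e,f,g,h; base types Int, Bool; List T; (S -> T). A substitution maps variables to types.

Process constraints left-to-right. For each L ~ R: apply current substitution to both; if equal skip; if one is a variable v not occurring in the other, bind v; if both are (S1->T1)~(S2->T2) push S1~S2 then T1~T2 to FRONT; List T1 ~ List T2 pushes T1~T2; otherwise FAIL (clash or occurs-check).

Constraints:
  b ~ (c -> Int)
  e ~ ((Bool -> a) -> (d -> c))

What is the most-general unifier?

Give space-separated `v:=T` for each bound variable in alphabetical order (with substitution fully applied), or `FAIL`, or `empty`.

step 1: unify b ~ (c -> Int)  [subst: {-} | 1 pending]
  bind b := (c -> Int)
step 2: unify e ~ ((Bool -> a) -> (d -> c))  [subst: {b:=(c -> Int)} | 0 pending]
  bind e := ((Bool -> a) -> (d -> c))

Answer: b:=(c -> Int) e:=((Bool -> a) -> (d -> c))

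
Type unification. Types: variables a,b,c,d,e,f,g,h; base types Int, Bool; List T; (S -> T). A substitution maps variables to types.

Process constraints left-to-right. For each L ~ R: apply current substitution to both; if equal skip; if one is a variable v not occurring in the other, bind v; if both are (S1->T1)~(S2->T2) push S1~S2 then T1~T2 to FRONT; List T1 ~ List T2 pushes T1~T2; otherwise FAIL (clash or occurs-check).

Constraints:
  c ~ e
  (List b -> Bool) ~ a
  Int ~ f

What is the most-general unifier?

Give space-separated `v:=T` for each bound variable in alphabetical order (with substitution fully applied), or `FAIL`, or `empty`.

Answer: a:=(List b -> Bool) c:=e f:=Int

Derivation:
step 1: unify c ~ e  [subst: {-} | 2 pending]
  bind c := e
step 2: unify (List b -> Bool) ~ a  [subst: {c:=e} | 1 pending]
  bind a := (List b -> Bool)
step 3: unify Int ~ f  [subst: {c:=e, a:=(List b -> Bool)} | 0 pending]
  bind f := Int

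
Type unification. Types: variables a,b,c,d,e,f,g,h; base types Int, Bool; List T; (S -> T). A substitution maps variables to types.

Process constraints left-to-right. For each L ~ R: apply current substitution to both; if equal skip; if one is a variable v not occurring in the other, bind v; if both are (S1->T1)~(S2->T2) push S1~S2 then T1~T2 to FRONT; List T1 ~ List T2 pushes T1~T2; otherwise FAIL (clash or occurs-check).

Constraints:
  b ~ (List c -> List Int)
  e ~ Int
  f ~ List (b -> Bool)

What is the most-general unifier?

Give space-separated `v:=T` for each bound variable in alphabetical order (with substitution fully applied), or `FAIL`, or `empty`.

step 1: unify b ~ (List c -> List Int)  [subst: {-} | 2 pending]
  bind b := (List c -> List Int)
step 2: unify e ~ Int  [subst: {b:=(List c -> List Int)} | 1 pending]
  bind e := Int
step 3: unify f ~ List ((List c -> List Int) -> Bool)  [subst: {b:=(List c -> List Int), e:=Int} | 0 pending]
  bind f := List ((List c -> List Int) -> Bool)

Answer: b:=(List c -> List Int) e:=Int f:=List ((List c -> List Int) -> Bool)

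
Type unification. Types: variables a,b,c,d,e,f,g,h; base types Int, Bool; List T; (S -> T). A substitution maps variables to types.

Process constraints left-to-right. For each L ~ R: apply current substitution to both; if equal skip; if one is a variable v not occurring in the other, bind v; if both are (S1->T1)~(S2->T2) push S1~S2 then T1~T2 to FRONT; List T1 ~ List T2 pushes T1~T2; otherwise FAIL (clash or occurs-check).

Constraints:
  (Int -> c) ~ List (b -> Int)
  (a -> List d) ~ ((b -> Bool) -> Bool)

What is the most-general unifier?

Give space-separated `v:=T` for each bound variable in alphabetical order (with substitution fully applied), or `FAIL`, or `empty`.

step 1: unify (Int -> c) ~ List (b -> Int)  [subst: {-} | 1 pending]
  clash: (Int -> c) vs List (b -> Int)

Answer: FAIL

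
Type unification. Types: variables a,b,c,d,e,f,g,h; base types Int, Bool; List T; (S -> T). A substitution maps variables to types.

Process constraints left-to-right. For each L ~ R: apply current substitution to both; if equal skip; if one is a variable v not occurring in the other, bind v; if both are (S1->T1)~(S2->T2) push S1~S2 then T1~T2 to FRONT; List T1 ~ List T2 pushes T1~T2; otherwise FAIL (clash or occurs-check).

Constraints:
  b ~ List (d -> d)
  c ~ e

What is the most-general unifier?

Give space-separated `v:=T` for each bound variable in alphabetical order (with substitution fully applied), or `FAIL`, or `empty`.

step 1: unify b ~ List (d -> d)  [subst: {-} | 1 pending]
  bind b := List (d -> d)
step 2: unify c ~ e  [subst: {b:=List (d -> d)} | 0 pending]
  bind c := e

Answer: b:=List (d -> d) c:=e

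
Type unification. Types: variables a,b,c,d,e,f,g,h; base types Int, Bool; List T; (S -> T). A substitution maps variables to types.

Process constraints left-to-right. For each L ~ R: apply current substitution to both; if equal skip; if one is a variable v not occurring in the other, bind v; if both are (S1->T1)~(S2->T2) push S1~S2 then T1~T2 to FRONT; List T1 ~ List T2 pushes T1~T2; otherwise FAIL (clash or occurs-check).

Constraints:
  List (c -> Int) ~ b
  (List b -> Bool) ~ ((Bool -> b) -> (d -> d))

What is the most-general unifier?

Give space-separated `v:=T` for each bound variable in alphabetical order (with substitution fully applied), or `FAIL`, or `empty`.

step 1: unify List (c -> Int) ~ b  [subst: {-} | 1 pending]
  bind b := List (c -> Int)
step 2: unify (List List (c -> Int) -> Bool) ~ ((Bool -> List (c -> Int)) -> (d -> d))  [subst: {b:=List (c -> Int)} | 0 pending]
  -> decompose arrow: push List List (c -> Int)~(Bool -> List (c -> Int)), Bool~(d -> d)
step 3: unify List List (c -> Int) ~ (Bool -> List (c -> Int))  [subst: {b:=List (c -> Int)} | 1 pending]
  clash: List List (c -> Int) vs (Bool -> List (c -> Int))

Answer: FAIL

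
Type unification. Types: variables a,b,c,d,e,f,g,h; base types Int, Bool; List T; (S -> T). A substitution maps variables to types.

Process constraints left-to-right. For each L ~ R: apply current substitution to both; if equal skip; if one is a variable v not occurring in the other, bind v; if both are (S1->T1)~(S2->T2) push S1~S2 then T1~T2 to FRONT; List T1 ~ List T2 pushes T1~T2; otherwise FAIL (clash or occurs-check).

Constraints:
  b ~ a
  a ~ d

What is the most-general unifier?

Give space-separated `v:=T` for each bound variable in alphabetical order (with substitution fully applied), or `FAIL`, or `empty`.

step 1: unify b ~ a  [subst: {-} | 1 pending]
  bind b := a
step 2: unify a ~ d  [subst: {b:=a} | 0 pending]
  bind a := d

Answer: a:=d b:=d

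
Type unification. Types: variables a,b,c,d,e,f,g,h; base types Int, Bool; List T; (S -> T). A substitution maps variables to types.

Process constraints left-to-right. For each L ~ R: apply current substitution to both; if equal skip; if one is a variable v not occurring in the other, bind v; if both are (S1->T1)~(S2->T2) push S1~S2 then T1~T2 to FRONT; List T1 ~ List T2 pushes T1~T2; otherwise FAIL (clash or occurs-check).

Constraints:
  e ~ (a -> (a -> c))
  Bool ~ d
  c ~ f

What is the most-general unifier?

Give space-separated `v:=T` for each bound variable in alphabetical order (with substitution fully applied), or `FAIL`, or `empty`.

step 1: unify e ~ (a -> (a -> c))  [subst: {-} | 2 pending]
  bind e := (a -> (a -> c))
step 2: unify Bool ~ d  [subst: {e:=(a -> (a -> c))} | 1 pending]
  bind d := Bool
step 3: unify c ~ f  [subst: {e:=(a -> (a -> c)), d:=Bool} | 0 pending]
  bind c := f

Answer: c:=f d:=Bool e:=(a -> (a -> f))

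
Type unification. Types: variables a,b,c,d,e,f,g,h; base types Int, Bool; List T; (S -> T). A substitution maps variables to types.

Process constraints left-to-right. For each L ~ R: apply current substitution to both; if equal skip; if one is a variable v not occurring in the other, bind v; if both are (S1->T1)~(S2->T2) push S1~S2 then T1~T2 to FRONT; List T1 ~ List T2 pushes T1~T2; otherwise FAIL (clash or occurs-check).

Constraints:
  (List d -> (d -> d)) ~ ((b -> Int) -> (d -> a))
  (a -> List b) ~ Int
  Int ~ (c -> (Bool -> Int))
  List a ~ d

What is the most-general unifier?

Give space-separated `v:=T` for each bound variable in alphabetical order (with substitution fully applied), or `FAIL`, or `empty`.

step 1: unify (List d -> (d -> d)) ~ ((b -> Int) -> (d -> a))  [subst: {-} | 3 pending]
  -> decompose arrow: push List d~(b -> Int), (d -> d)~(d -> a)
step 2: unify List d ~ (b -> Int)  [subst: {-} | 4 pending]
  clash: List d vs (b -> Int)

Answer: FAIL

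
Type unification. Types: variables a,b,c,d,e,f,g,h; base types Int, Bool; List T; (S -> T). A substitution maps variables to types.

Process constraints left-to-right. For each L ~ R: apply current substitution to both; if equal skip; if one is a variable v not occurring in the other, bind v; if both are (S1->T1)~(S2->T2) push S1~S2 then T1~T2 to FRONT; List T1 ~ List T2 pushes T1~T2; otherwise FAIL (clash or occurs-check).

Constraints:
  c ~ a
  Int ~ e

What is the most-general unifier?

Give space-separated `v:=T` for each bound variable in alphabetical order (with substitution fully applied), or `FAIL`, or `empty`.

Answer: c:=a e:=Int

Derivation:
step 1: unify c ~ a  [subst: {-} | 1 pending]
  bind c := a
step 2: unify Int ~ e  [subst: {c:=a} | 0 pending]
  bind e := Int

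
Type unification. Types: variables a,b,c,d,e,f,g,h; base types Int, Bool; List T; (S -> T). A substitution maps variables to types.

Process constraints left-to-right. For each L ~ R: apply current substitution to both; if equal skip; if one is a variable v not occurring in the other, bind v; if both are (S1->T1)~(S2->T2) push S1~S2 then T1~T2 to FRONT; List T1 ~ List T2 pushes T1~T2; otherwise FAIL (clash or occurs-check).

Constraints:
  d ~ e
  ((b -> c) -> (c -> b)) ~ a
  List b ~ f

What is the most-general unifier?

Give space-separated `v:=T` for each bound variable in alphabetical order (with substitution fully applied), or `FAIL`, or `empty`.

Answer: a:=((b -> c) -> (c -> b)) d:=e f:=List b

Derivation:
step 1: unify d ~ e  [subst: {-} | 2 pending]
  bind d := e
step 2: unify ((b -> c) -> (c -> b)) ~ a  [subst: {d:=e} | 1 pending]
  bind a := ((b -> c) -> (c -> b))
step 3: unify List b ~ f  [subst: {d:=e, a:=((b -> c) -> (c -> b))} | 0 pending]
  bind f := List b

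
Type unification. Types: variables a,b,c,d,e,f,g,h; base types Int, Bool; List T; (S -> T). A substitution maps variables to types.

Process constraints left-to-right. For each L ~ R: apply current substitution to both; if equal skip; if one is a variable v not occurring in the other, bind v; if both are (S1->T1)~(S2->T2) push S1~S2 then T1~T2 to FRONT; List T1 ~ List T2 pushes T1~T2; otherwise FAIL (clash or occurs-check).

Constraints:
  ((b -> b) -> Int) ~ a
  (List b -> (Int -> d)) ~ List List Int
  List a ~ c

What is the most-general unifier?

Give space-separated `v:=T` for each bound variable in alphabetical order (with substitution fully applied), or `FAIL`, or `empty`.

Answer: FAIL

Derivation:
step 1: unify ((b -> b) -> Int) ~ a  [subst: {-} | 2 pending]
  bind a := ((b -> b) -> Int)
step 2: unify (List b -> (Int -> d)) ~ List List Int  [subst: {a:=((b -> b) -> Int)} | 1 pending]
  clash: (List b -> (Int -> d)) vs List List Int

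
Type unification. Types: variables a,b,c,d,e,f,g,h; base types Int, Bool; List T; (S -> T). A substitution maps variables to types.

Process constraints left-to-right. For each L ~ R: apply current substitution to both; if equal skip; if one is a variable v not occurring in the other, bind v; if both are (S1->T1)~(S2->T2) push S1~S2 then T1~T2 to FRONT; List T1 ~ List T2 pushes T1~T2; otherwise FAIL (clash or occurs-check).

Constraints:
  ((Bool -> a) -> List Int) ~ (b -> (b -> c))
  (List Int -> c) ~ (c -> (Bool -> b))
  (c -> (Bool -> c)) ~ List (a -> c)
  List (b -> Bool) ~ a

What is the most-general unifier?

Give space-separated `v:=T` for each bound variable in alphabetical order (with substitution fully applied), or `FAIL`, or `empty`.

Answer: FAIL

Derivation:
step 1: unify ((Bool -> a) -> List Int) ~ (b -> (b -> c))  [subst: {-} | 3 pending]
  -> decompose arrow: push (Bool -> a)~b, List Int~(b -> c)
step 2: unify (Bool -> a) ~ b  [subst: {-} | 4 pending]
  bind b := (Bool -> a)
step 3: unify List Int ~ ((Bool -> a) -> c)  [subst: {b:=(Bool -> a)} | 3 pending]
  clash: List Int vs ((Bool -> a) -> c)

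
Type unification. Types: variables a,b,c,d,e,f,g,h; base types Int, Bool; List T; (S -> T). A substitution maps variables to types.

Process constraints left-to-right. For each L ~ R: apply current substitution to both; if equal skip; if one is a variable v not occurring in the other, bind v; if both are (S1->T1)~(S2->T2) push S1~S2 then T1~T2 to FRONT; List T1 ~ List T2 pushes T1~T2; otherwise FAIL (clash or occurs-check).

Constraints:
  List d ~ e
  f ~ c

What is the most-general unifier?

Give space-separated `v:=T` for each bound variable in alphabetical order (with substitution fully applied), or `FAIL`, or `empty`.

step 1: unify List d ~ e  [subst: {-} | 1 pending]
  bind e := List d
step 2: unify f ~ c  [subst: {e:=List d} | 0 pending]
  bind f := c

Answer: e:=List d f:=c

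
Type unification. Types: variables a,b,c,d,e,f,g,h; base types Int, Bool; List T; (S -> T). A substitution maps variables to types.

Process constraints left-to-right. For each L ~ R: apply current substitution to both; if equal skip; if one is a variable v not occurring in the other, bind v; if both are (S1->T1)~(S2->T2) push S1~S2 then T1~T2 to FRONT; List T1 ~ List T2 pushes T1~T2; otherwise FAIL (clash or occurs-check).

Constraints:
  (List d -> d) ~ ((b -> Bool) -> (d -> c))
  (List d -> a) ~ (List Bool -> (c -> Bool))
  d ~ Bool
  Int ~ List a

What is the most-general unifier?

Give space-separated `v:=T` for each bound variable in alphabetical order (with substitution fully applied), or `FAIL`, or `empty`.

Answer: FAIL

Derivation:
step 1: unify (List d -> d) ~ ((b -> Bool) -> (d -> c))  [subst: {-} | 3 pending]
  -> decompose arrow: push List d~(b -> Bool), d~(d -> c)
step 2: unify List d ~ (b -> Bool)  [subst: {-} | 4 pending]
  clash: List d vs (b -> Bool)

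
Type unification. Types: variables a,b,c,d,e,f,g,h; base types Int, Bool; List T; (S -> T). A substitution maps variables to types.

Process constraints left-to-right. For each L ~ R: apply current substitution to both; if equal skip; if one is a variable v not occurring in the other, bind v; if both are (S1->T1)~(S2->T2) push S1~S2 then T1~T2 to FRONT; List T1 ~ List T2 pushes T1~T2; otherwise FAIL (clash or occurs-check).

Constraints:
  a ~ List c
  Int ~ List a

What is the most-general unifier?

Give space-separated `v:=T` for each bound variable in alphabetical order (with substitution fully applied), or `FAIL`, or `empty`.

step 1: unify a ~ List c  [subst: {-} | 1 pending]
  bind a := List c
step 2: unify Int ~ List List c  [subst: {a:=List c} | 0 pending]
  clash: Int vs List List c

Answer: FAIL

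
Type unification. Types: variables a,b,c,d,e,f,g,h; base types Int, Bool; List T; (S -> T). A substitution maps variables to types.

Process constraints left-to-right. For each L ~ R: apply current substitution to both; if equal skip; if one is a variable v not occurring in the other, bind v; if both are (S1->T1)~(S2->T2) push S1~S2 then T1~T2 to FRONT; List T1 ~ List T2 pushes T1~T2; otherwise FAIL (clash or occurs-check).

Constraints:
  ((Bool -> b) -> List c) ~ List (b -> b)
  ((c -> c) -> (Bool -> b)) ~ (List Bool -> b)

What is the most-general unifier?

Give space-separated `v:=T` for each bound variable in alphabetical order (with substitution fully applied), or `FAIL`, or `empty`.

Answer: FAIL

Derivation:
step 1: unify ((Bool -> b) -> List c) ~ List (b -> b)  [subst: {-} | 1 pending]
  clash: ((Bool -> b) -> List c) vs List (b -> b)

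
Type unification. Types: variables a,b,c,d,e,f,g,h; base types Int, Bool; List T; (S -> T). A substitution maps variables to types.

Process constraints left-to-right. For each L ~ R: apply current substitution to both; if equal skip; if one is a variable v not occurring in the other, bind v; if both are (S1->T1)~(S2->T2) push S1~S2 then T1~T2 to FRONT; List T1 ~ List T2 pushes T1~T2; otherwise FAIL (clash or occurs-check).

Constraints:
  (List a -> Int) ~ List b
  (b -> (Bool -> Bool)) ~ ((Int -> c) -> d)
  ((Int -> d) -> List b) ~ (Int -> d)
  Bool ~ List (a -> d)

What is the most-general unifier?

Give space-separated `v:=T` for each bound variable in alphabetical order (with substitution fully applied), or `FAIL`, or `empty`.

step 1: unify (List a -> Int) ~ List b  [subst: {-} | 3 pending]
  clash: (List a -> Int) vs List b

Answer: FAIL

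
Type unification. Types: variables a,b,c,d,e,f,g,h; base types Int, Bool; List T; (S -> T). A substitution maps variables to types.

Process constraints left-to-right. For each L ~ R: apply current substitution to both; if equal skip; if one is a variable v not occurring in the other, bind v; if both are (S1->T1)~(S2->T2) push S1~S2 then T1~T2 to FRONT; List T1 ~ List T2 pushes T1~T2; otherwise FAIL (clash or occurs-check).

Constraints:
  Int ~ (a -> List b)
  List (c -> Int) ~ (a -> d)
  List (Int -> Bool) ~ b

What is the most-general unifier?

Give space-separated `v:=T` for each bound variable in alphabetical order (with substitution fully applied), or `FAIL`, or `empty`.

step 1: unify Int ~ (a -> List b)  [subst: {-} | 2 pending]
  clash: Int vs (a -> List b)

Answer: FAIL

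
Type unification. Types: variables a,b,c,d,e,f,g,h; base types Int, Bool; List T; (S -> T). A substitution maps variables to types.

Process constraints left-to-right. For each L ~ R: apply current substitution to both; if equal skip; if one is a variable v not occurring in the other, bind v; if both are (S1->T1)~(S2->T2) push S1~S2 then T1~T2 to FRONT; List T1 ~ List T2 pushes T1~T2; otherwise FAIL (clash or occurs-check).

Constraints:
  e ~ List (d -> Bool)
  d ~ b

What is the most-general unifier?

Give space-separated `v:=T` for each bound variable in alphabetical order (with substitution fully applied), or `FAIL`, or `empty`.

step 1: unify e ~ List (d -> Bool)  [subst: {-} | 1 pending]
  bind e := List (d -> Bool)
step 2: unify d ~ b  [subst: {e:=List (d -> Bool)} | 0 pending]
  bind d := b

Answer: d:=b e:=List (b -> Bool)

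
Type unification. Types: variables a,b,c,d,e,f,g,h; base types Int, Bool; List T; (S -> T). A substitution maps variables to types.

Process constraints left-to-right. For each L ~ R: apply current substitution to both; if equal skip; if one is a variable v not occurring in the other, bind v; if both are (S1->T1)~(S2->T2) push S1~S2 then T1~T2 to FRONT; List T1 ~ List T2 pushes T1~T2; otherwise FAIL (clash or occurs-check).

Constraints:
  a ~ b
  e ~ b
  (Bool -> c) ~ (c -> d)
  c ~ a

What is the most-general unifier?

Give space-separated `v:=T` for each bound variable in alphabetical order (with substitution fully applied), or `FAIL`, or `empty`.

Answer: a:=Bool b:=Bool c:=Bool d:=Bool e:=Bool

Derivation:
step 1: unify a ~ b  [subst: {-} | 3 pending]
  bind a := b
step 2: unify e ~ b  [subst: {a:=b} | 2 pending]
  bind e := b
step 3: unify (Bool -> c) ~ (c -> d)  [subst: {a:=b, e:=b} | 1 pending]
  -> decompose arrow: push Bool~c, c~d
step 4: unify Bool ~ c  [subst: {a:=b, e:=b} | 2 pending]
  bind c := Bool
step 5: unify Bool ~ d  [subst: {a:=b, e:=b, c:=Bool} | 1 pending]
  bind d := Bool
step 6: unify Bool ~ b  [subst: {a:=b, e:=b, c:=Bool, d:=Bool} | 0 pending]
  bind b := Bool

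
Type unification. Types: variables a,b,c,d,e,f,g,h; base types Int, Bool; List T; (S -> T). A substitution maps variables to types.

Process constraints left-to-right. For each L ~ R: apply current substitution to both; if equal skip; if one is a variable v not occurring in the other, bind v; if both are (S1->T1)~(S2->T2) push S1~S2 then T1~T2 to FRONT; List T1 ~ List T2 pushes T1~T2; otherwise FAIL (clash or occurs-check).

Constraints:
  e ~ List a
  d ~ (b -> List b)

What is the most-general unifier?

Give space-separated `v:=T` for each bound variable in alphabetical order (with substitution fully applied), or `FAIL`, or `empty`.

step 1: unify e ~ List a  [subst: {-} | 1 pending]
  bind e := List a
step 2: unify d ~ (b -> List b)  [subst: {e:=List a} | 0 pending]
  bind d := (b -> List b)

Answer: d:=(b -> List b) e:=List a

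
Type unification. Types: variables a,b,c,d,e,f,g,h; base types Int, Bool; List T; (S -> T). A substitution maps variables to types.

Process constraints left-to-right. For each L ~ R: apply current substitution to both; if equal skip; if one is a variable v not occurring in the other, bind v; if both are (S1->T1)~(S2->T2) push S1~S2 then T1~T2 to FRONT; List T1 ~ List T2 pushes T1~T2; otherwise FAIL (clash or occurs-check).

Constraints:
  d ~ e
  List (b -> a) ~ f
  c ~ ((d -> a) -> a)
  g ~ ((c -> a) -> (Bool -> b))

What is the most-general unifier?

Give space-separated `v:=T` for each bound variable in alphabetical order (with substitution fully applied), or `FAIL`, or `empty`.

Answer: c:=((e -> a) -> a) d:=e f:=List (b -> a) g:=((((e -> a) -> a) -> a) -> (Bool -> b))

Derivation:
step 1: unify d ~ e  [subst: {-} | 3 pending]
  bind d := e
step 2: unify List (b -> a) ~ f  [subst: {d:=e} | 2 pending]
  bind f := List (b -> a)
step 3: unify c ~ ((e -> a) -> a)  [subst: {d:=e, f:=List (b -> a)} | 1 pending]
  bind c := ((e -> a) -> a)
step 4: unify g ~ ((((e -> a) -> a) -> a) -> (Bool -> b))  [subst: {d:=e, f:=List (b -> a), c:=((e -> a) -> a)} | 0 pending]
  bind g := ((((e -> a) -> a) -> a) -> (Bool -> b))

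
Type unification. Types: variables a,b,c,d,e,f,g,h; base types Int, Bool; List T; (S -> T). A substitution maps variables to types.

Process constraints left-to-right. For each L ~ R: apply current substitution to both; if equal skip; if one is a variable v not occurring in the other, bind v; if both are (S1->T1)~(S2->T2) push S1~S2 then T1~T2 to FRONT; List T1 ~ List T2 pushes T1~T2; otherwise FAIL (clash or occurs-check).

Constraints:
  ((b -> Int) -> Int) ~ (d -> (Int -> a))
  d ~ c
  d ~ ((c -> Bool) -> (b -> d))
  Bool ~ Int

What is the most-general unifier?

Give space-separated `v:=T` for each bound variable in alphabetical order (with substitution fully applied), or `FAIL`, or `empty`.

Answer: FAIL

Derivation:
step 1: unify ((b -> Int) -> Int) ~ (d -> (Int -> a))  [subst: {-} | 3 pending]
  -> decompose arrow: push (b -> Int)~d, Int~(Int -> a)
step 2: unify (b -> Int) ~ d  [subst: {-} | 4 pending]
  bind d := (b -> Int)
step 3: unify Int ~ (Int -> a)  [subst: {d:=(b -> Int)} | 3 pending]
  clash: Int vs (Int -> a)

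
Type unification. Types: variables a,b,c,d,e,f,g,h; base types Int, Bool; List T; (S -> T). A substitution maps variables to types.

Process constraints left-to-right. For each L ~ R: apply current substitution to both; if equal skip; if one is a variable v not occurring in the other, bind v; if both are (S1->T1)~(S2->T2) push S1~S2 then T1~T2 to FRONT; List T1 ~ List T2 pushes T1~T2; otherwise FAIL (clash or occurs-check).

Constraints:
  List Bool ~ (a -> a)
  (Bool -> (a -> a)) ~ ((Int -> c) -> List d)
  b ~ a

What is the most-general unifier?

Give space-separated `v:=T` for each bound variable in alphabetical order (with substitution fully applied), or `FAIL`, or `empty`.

Answer: FAIL

Derivation:
step 1: unify List Bool ~ (a -> a)  [subst: {-} | 2 pending]
  clash: List Bool vs (a -> a)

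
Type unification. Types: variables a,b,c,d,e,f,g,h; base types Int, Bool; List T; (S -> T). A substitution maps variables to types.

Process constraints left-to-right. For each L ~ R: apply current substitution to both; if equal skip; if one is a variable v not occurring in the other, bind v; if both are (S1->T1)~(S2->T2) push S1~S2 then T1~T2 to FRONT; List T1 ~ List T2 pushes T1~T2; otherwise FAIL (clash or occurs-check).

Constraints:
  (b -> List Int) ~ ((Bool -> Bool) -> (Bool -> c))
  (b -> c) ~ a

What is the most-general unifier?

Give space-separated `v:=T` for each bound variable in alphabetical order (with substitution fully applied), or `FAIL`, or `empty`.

Answer: FAIL

Derivation:
step 1: unify (b -> List Int) ~ ((Bool -> Bool) -> (Bool -> c))  [subst: {-} | 1 pending]
  -> decompose arrow: push b~(Bool -> Bool), List Int~(Bool -> c)
step 2: unify b ~ (Bool -> Bool)  [subst: {-} | 2 pending]
  bind b := (Bool -> Bool)
step 3: unify List Int ~ (Bool -> c)  [subst: {b:=(Bool -> Bool)} | 1 pending]
  clash: List Int vs (Bool -> c)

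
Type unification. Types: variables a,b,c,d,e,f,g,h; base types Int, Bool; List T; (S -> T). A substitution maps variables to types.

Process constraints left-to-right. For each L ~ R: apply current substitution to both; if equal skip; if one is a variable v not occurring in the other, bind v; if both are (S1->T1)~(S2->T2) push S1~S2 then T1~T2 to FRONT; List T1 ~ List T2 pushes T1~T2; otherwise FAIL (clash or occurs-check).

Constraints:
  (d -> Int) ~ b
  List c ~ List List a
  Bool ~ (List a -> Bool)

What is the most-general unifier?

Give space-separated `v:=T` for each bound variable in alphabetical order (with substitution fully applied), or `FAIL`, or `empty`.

Answer: FAIL

Derivation:
step 1: unify (d -> Int) ~ b  [subst: {-} | 2 pending]
  bind b := (d -> Int)
step 2: unify List c ~ List List a  [subst: {b:=(d -> Int)} | 1 pending]
  -> decompose List: push c~List a
step 3: unify c ~ List a  [subst: {b:=(d -> Int)} | 1 pending]
  bind c := List a
step 4: unify Bool ~ (List a -> Bool)  [subst: {b:=(d -> Int), c:=List a} | 0 pending]
  clash: Bool vs (List a -> Bool)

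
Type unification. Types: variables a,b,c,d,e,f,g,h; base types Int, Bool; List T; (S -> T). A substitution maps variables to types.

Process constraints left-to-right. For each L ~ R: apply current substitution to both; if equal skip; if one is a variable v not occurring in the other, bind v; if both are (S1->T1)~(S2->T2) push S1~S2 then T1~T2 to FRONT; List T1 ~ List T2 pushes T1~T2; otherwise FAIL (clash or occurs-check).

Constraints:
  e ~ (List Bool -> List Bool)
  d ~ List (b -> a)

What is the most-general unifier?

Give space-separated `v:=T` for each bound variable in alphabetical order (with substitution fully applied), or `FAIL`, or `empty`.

step 1: unify e ~ (List Bool -> List Bool)  [subst: {-} | 1 pending]
  bind e := (List Bool -> List Bool)
step 2: unify d ~ List (b -> a)  [subst: {e:=(List Bool -> List Bool)} | 0 pending]
  bind d := List (b -> a)

Answer: d:=List (b -> a) e:=(List Bool -> List Bool)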